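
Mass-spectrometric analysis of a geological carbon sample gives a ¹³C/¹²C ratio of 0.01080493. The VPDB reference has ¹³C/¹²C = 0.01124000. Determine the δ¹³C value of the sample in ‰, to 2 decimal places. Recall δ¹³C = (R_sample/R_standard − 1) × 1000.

δ¹³C = (R_sample / R_standard − 1) × 1000
R_sample / R_standard = 0.01080493 / 0.01124000 = 0.961293
δ¹³C = (0.961293 − 1) × 1000 = -38.707‰

-38.71‰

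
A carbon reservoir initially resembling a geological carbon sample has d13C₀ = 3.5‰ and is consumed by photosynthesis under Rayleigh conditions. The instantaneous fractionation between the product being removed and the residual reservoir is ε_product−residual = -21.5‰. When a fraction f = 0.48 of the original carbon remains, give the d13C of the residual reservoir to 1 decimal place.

Rayleigh residual: δ_res = (δ₀ + 1000)·f^(α−1) − 1000
α = ε/1000 + 1 = 0.97850, so α − 1 = -0.02150
f^(α−1) = 0.48^(-0.02150) = 1.015906
δ_res = (3.5 + 1000) × 1.015906 − 1000 = 1019.461 − 1000 = 19.46‰

19.5‰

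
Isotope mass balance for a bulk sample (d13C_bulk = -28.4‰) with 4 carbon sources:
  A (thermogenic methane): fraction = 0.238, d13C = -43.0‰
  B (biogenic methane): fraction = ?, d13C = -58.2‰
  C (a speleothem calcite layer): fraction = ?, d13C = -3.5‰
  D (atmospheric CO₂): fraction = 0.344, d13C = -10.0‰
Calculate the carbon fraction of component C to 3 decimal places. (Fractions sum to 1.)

Let f_C and f_B be the unknown fractions; fractions sum to 1 so f_C + f_B = 0.418.
Mass balance: Σ fᵢ·δᵢ = δ_bulk ⇒ f_C·(-3.5) + f_B·(-58.2) = -28.4 − (-13.674) = -14.726
Substitute f_B = 0.418 − f_C:
f_C·(-3.5 − -58.2) = -14.726 − 0.418×(-58.2) = 9.602
f_C = 9.602 / 54.7 = 0.1755

0.176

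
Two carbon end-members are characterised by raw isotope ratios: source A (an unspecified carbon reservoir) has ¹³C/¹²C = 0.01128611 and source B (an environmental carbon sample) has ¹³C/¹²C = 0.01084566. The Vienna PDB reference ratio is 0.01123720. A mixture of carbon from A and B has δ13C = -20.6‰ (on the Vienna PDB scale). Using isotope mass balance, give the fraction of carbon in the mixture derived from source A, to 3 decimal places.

0.363

δ_A = (0.01128611/0.01123720 − 1)×1000 = (1.004353 − 1)×1000 = 4.353‰
δ_B = (0.01084566/0.01123720 − 1)×1000 = (0.965157 − 1)×1000 = -34.843‰
f_A = (δ_mix − δ_B)/(δ_A − δ_B) = (-20.6 − (-34.843))/(4.353 − (-34.843))
f_A = 14.243 / 39.196 = 0.3634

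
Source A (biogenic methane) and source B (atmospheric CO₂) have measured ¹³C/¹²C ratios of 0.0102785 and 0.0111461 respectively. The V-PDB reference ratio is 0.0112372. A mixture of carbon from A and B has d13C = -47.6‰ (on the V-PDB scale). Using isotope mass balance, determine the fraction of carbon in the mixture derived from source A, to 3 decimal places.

δ_A = (0.0102785/0.0112372 − 1)×1000 = (0.914685 − 1)×1000 = -85.315‰
δ_B = (0.0111461/0.0112372 − 1)×1000 = (0.991893 − 1)×1000 = -8.107‰
f_A = (δ_mix − δ_B)/(δ_A − δ_B) = (-47.6 − (-8.107))/(-85.315 − (-8.107))
f_A = -39.493 / -77.208 = 0.5115

0.512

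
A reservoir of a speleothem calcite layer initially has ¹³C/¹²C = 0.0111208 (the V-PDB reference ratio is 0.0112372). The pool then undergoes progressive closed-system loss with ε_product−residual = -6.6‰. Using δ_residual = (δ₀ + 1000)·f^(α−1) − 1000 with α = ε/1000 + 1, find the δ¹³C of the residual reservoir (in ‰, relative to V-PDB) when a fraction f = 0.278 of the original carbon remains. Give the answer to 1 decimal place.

-2.0‰

δ₀ = (0.0111208/0.0112372 − 1)×1000 = (0.989642 − 1)×1000 = -10.358‰
α − 1 = ε/1000 = -0.0066
f^(α−1) = 0.278^(-0.0066) = 1.008485
δ_res = (-10.358 + 1000) × 1.008485 − 1000 = 998.038 − 1000 = -1.96‰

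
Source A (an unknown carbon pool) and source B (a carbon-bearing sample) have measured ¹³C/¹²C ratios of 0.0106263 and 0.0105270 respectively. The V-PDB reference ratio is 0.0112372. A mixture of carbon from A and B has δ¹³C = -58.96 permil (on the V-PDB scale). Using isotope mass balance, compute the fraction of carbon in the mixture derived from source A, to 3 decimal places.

0.480

δ_A = (0.0106263/0.0112372 − 1)×1000 = (0.945636 − 1)×1000 = -54.364 permil
δ_B = (0.0105270/0.0112372 − 1)×1000 = (0.936799 − 1)×1000 = -63.201 permil
f_A = (δ_mix − δ_B)/(δ_A − δ_B) = (-58.96 − (-63.201))/(-54.364 − (-63.201))
f_A = 4.241 / 8.837 = 0.4799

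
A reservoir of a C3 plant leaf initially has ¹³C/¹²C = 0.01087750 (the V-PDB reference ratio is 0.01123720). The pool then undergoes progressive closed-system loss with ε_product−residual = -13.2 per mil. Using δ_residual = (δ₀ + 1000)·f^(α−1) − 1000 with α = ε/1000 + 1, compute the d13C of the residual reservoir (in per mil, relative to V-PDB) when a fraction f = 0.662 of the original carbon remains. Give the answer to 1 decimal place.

δ₀ = (0.01087750/0.01123720 − 1)×1000 = (0.967990 − 1)×1000 = -32.010 per mil
α − 1 = ε/1000 = -0.0132
f^(α−1) = 0.662^(-0.0132) = 1.005460
δ_res = (-32.010 + 1000) × 1.005460 − 1000 = 973.275 − 1000 = -26.72 per mil

-26.7 per mil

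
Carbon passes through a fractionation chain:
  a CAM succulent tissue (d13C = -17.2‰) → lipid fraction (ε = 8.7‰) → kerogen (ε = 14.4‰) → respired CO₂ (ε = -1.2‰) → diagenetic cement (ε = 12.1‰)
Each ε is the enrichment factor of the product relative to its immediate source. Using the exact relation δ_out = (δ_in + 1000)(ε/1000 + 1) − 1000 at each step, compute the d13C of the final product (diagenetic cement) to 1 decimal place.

step 1: δ = (-17.20 + 1000)·(8.7/1000 + 1) − 1000 = -8.65‰
step 2: δ = (-8.65 + 1000)·(14.4/1000 + 1) − 1000 = 5.63‰
step 3: δ = (5.63 + 1000)·(-1.2/1000 + 1) − 1000 = 4.42‰
step 4: δ = (4.42 + 1000)·(12.1/1000 + 1) − 1000 = 16.57‰

16.6‰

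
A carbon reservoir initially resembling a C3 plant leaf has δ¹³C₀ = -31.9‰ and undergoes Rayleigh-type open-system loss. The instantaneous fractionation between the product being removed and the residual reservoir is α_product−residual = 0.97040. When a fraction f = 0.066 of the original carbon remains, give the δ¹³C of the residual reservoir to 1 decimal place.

Rayleigh residual: δ_res = (δ₀ + 1000)·f^(α−1) − 1000
α − 1 = -0.02960
f^(α−1) = 0.066^(-0.02960) = 1.083781
δ_res = (-31.9 + 1000) × 1.083781 − 1000 = 1049.208 − 1000 = 49.21‰

49.2‰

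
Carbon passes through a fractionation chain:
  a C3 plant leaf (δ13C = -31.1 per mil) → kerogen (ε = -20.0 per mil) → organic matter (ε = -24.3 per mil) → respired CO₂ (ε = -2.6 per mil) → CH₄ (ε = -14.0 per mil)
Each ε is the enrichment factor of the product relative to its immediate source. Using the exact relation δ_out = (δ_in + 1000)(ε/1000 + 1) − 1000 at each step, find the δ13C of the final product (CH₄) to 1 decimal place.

-88.9 per mil

step 1: δ = (-31.10 + 1000)·(-20.0/1000 + 1) − 1000 = -50.48 per mil
step 2: δ = (-50.48 + 1000)·(-24.3/1000 + 1) − 1000 = -73.55 per mil
step 3: δ = (-73.55 + 1000)·(-2.6/1000 + 1) − 1000 = -75.96 per mil
step 4: δ = (-75.96 + 1000)·(-14.0/1000 + 1) − 1000 = -88.90 per mil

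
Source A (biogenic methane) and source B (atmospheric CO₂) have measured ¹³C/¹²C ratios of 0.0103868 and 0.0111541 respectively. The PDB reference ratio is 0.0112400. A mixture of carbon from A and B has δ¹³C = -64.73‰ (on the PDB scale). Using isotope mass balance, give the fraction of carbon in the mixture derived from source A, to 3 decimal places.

0.836

δ_A = (0.0103868/0.0112400 − 1)×1000 = (0.924093 − 1)×1000 = -75.907‰
δ_B = (0.0111541/0.0112400 − 1)×1000 = (0.992358 − 1)×1000 = -7.642‰
f_A = (δ_mix − δ_B)/(δ_A − δ_B) = (-64.73 − (-7.642))/(-75.907 − (-7.642))
f_A = -57.088 / -68.265 = 0.8363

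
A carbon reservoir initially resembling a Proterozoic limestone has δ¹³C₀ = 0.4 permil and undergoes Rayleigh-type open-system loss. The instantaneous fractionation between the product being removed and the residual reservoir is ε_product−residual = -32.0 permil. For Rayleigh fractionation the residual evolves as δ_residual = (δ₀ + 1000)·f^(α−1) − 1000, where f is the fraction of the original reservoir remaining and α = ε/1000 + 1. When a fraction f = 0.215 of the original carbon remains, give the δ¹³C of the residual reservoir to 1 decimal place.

50.8 permil

Rayleigh residual: δ_res = (δ₀ + 1000)·f^(α−1) − 1000
α = ε/1000 + 1 = 0.96800, so α − 1 = -0.03200
f^(α−1) = 0.215^(-0.03200) = 1.050418
δ_res = (0.4 + 1000) × 1.050418 − 1000 = 1050.838 − 1000 = 50.84 permil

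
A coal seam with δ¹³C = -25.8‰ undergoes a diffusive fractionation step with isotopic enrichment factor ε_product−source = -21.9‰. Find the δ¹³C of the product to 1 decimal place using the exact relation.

Exactly, δ_product = (δ_source + 1000)·(ε/1000 + 1) − 1000.
δ_product = (-25.8 + 1000) × (-21.9/1000 + 1) − 1000
δ_product = -47.13‰

-47.1‰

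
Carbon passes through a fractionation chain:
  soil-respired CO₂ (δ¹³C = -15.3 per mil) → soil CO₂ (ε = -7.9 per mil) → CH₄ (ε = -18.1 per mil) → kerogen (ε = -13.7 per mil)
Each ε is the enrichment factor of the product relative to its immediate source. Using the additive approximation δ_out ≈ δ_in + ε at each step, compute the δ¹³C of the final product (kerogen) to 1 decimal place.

-55.0 per mil

step 1: δ ≈ -15.3 + (-7.9) = -23.2 per mil
step 2: δ ≈ -23.2 + (-18.1) = -41.3 per mil
step 3: δ ≈ -41.3 + (-13.7) = -55.0 per mil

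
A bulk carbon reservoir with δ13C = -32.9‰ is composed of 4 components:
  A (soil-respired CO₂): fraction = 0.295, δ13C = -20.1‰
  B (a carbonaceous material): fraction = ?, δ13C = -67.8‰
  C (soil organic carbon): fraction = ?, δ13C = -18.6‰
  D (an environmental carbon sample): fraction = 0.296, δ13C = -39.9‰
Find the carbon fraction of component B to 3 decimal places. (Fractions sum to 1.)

0.154

Let f_B and f_C be the unknown fractions; fractions sum to 1 so f_B + f_C = 0.409.
Mass balance: Σ fᵢ·δᵢ = δ_bulk ⇒ f_B·(-67.8) + f_C·(-18.6) = -32.9 − (-17.740) = -15.160
Substitute f_C = 0.409 − f_B:
f_B·(-67.8 − -18.6) = -15.160 − 0.409×(-18.6) = -7.553
f_B = -7.553 / -49.2 = 0.1535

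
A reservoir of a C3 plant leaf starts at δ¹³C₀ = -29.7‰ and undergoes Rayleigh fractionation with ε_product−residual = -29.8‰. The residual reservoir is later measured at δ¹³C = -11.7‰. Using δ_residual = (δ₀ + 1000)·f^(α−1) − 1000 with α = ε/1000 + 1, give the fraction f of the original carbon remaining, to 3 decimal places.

0.540

α − 1 = ε/1000 = -0.0298
(δ_res + 1000)/(δ₀ + 1000) = (-11.7 + 1000)/(-29.7 + 1000) = 988.3/970.3 = 1.018551
f = 1.018551^(1/-0.0298) = exp(ln(1.018551)/-0.0298) = exp(0.01838/-0.0298)
f = exp(-0.6168) = 0.5397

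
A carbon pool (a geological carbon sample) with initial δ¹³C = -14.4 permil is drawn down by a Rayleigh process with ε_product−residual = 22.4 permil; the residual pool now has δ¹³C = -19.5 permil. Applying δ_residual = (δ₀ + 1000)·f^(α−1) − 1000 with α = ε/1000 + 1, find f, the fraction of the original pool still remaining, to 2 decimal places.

α − 1 = ε/1000 = 0.0224
(δ_res + 1000)/(δ₀ + 1000) = (-19.5 + 1000)/(-14.4 + 1000) = 980.5/985.6 = 0.994825
f = 0.994825^(1/0.0224) = exp(ln(0.994825)/0.0224) = exp(-0.00519/0.0224)
f = exp(-0.2316) = 0.7933

0.79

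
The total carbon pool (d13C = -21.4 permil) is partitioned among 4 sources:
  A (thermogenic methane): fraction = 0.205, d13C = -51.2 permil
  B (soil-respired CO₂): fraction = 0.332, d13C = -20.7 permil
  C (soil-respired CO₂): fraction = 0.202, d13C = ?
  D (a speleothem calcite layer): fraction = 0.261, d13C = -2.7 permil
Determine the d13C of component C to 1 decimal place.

-16.5 permil

Isotope mass balance: δ_bulk = Σ fᵢ·δᵢ.
-21.4 = 0.205×(-51.2) + 0.332×(-20.7) + 0.202×δ_C + 0.261×(-2.7)
0.202·δ_C = -21.4 − (-18.073) = -3.327
δ_C = -3.327 / 0.202 = -16.47 permil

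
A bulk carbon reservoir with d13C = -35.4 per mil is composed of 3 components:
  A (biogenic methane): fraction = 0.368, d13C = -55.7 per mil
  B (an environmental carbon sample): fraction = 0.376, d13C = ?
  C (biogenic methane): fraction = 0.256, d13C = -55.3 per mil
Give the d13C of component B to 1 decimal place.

Isotope mass balance: δ_bulk = Σ fᵢ·δᵢ.
-35.4 = 0.368×(-55.7) + 0.376×δ_B + 0.256×(-55.3)
0.376·δ_B = -35.4 − (-34.654) = -0.746
δ_B = -0.746 / 0.376 = -1.98 per mil

-2.0 per mil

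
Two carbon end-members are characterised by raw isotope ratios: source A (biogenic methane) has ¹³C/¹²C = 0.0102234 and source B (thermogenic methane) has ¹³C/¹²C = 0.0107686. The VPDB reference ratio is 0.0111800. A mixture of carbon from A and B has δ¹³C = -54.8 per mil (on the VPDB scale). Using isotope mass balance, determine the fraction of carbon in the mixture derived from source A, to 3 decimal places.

δ_A = (0.0102234/0.0111800 − 1)×1000 = (0.914436 − 1)×1000 = -85.564 per mil
δ_B = (0.0107686/0.0111800 − 1)×1000 = (0.963202 − 1)×1000 = -36.798 per mil
f_A = (δ_mix − δ_B)/(δ_A − δ_B) = (-54.8 − (-36.798))/(-85.564 − (-36.798))
f_A = -18.002 / -48.766 = 0.3692

0.369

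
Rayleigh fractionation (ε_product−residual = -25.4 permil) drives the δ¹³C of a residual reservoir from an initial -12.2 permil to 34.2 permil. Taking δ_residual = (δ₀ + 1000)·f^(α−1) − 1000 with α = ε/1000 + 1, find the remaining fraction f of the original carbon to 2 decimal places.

0.16

α − 1 = ε/1000 = -0.0254
(δ_res + 1000)/(δ₀ + 1000) = (34.2 + 1000)/(-12.2 + 1000) = 1034.2/987.8 = 1.046973
f = 1.046973^(1/-0.0254) = exp(ln(1.046973)/-0.0254) = exp(0.04590/-0.0254)
f = exp(-1.8072) = 0.1641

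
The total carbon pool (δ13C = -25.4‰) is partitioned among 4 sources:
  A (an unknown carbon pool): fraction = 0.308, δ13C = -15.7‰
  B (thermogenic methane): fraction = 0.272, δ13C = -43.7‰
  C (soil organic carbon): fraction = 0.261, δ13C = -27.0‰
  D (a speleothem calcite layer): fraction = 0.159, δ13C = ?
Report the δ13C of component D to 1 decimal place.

Isotope mass balance: δ_bulk = Σ fᵢ·δᵢ.
-25.4 = 0.308×(-15.7) + 0.272×(-43.7) + 0.261×(-27.0) + 0.159×δ_D
0.159·δ_D = -25.4 − (-23.769) = -1.631
δ_D = -1.631 / 0.159 = -10.26‰

-10.3‰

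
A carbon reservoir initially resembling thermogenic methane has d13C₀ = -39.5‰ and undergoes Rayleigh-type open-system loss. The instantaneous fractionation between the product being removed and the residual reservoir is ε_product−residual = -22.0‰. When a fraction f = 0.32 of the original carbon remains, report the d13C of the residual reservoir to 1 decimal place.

Rayleigh residual: δ_res = (δ₀ + 1000)·f^(α−1) − 1000
α = ε/1000 + 1 = 0.97800, so α − 1 = -0.02200
f^(α−1) = 0.32^(-0.02200) = 1.025384
δ_res = (-39.5 + 1000) × 1.025384 − 1000 = 984.882 − 1000 = -15.12‰

-15.1‰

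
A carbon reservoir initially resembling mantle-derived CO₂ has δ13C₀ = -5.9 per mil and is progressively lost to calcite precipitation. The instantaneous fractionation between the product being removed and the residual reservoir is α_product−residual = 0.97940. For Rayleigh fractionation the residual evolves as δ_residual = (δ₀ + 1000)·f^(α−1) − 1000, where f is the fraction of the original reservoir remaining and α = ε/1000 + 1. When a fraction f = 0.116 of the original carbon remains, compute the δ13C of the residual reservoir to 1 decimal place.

39.2 per mil

Rayleigh residual: δ_res = (δ₀ + 1000)·f^(α−1) − 1000
α − 1 = -0.02060
f^(α−1) = 0.116^(-0.02060) = 1.045375
δ_res = (-5.9 + 1000) × 1.045375 − 1000 = 1039.207 − 1000 = 39.21 per mil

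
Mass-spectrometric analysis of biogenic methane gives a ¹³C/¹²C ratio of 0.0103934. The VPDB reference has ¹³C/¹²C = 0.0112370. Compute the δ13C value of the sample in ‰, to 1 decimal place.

-75.1‰

δ13C = (R_sample / R_standard − 1) × 1000
R_sample / R_standard = 0.0103934 / 0.0112370 = 0.924927
δ13C = (0.924927 − 1) × 1000 = -75.07‰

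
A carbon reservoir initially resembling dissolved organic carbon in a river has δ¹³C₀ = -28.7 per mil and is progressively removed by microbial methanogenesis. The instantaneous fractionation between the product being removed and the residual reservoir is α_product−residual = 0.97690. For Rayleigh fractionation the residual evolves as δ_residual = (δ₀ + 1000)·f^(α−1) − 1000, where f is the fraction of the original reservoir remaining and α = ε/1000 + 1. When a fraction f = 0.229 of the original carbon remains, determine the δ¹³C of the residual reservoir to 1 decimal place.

Rayleigh residual: δ_res = (δ₀ + 1000)·f^(α−1) − 1000
α − 1 = -0.02310
f^(α−1) = 0.229^(-0.02310) = 1.034637
δ_res = (-28.7 + 1000) × 1.034637 − 1000 = 1004.942 − 1000 = 4.94 per mil

4.9 per mil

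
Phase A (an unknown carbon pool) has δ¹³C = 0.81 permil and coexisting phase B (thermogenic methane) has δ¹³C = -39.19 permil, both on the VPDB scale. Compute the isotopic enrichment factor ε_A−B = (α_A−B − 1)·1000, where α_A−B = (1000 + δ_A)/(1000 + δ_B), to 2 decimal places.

α_A−B = (1000 + 0.81) / (1000 + -39.19) = 1000.81 / 960.81 = 1.041632
ε_A−B = (1.041632 − 1) × 1000 = 41.632 permil
(The approximation ε ≈ δ_A − δ_B would give 40.00 permil.)

41.63 permil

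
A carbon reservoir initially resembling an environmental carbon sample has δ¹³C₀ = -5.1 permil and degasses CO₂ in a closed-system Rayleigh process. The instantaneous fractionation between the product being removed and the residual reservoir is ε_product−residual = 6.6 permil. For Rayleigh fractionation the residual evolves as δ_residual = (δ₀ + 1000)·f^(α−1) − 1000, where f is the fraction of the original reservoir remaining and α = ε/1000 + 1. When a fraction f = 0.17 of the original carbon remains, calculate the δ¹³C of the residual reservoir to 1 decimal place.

Rayleigh residual: δ_res = (δ₀ + 1000)·f^(α−1) − 1000
α = ε/1000 + 1 = 1.00660, so α − 1 = 0.00660
f^(α−1) = 0.17^(0.00660) = 0.988373
δ_res = (-5.1 + 1000) × 0.988373 − 1000 = 983.333 − 1000 = -16.67 permil

-16.7 permil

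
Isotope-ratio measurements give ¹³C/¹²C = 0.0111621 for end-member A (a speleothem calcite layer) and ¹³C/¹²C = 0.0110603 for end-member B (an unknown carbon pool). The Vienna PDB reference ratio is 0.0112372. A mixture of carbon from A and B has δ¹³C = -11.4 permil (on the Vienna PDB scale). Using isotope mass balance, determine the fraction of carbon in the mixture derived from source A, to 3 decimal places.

0.479

δ_A = (0.0111621/0.0112372 − 1)×1000 = (0.993317 − 1)×1000 = -6.683 permil
δ_B = (0.0110603/0.0112372 − 1)×1000 = (0.984258 − 1)×1000 = -15.742 permil
f_A = (δ_mix − δ_B)/(δ_A − δ_B) = (-11.4 − (-15.742))/(-6.683 − (-15.742))
f_A = 4.342 / 9.059 = 0.4793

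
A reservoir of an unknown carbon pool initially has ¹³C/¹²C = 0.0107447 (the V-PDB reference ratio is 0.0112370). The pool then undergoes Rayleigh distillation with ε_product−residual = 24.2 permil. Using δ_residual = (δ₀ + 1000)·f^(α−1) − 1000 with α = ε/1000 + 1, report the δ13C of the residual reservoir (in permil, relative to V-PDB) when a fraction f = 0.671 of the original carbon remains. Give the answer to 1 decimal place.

δ₀ = (0.0107447/0.0112370 − 1)×1000 = (0.956189 − 1)×1000 = -43.811 permil
α − 1 = ε/1000 = 0.0242
f^(α−1) = 0.671^(0.0242) = 0.990391
δ_res = (-43.811 + 1000) × 0.990391 − 1000 = 947.001 − 1000 = -53.00 permil

-53.0 permil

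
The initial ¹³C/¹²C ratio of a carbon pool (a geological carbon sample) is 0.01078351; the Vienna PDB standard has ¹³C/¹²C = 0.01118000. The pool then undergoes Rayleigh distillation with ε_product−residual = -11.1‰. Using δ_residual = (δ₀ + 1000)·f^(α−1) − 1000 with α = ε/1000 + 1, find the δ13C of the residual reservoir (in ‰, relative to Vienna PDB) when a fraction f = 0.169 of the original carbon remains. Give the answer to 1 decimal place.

δ₀ = (0.01078351/0.01118000 − 1)×1000 = (0.964536 − 1)×1000 = -35.464‰
α − 1 = ε/1000 = -0.0111
f^(α−1) = 0.169^(-0.0111) = 1.019930
δ_res = (-35.464 + 1000) × 1.019930 − 1000 = 983.759 − 1000 = -16.24‰

-16.2‰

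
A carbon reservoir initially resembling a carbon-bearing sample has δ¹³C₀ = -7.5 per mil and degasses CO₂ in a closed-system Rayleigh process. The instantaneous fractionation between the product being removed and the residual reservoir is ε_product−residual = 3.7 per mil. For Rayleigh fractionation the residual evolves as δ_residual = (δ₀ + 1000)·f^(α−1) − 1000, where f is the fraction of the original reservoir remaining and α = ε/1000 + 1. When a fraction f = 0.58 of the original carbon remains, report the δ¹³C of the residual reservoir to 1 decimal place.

Rayleigh residual: δ_res = (δ₀ + 1000)·f^(α−1) − 1000
α = ε/1000 + 1 = 1.00370, so α − 1 = 0.00370
f^(α−1) = 0.58^(0.00370) = 0.997987
δ_res = (-7.5 + 1000) × 0.997987 − 1000 = 990.502 − 1000 = -9.50 per mil

-9.5 per mil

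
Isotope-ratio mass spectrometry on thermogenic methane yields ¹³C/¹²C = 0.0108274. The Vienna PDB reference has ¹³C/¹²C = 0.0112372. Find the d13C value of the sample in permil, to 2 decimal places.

d13C = (R_sample / R_standard − 1) × 1000
R_sample / R_standard = 0.0108274 / 0.0112372 = 0.963532
d13C = (0.963532 − 1) × 1000 = -36.468 permil

-36.47 permil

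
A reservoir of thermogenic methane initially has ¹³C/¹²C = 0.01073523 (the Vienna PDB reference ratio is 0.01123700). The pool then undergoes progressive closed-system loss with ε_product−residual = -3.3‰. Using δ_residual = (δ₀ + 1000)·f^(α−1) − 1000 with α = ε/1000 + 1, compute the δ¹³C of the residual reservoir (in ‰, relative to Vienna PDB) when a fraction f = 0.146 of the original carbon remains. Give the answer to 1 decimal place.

-38.6‰

δ₀ = (0.01073523/0.01123700 − 1)×1000 = (0.955347 − 1)×1000 = -44.653‰
α − 1 = ε/1000 = -0.0033
f^(α−1) = 0.146^(-0.0033) = 1.006370
δ_res = (-44.653 + 1000) × 1.006370 − 1000 = 961.432 − 1000 = -38.57‰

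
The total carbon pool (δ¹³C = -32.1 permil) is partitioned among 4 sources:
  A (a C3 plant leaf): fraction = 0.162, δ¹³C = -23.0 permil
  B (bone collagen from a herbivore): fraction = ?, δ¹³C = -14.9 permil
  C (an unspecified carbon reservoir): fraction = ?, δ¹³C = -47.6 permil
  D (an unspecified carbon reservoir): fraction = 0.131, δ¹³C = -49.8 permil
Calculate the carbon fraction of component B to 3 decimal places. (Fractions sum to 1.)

0.361

Let f_B and f_C be the unknown fractions; fractions sum to 1 so f_B + f_C = 0.707.
Mass balance: Σ fᵢ·δᵢ = δ_bulk ⇒ f_B·(-14.9) + f_C·(-47.6) = -32.1 − (-10.250) = -21.850
Substitute f_C = 0.707 − f_B:
f_B·(-14.9 − -47.6) = -21.850 − 0.707×(-47.6) = 11.803
f_B = 11.803 / 32.7 = 0.3609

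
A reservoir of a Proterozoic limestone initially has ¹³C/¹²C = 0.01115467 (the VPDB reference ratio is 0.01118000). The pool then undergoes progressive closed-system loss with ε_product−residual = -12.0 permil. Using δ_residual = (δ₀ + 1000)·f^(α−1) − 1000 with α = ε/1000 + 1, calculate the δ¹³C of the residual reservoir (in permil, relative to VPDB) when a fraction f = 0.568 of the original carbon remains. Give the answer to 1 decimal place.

4.5 permil

δ₀ = (0.01115467/0.01118000 − 1)×1000 = (0.997734 − 1)×1000 = -2.266 permil
α − 1 = ε/1000 = -0.0120
f^(α−1) = 0.568^(-0.0120) = 1.006811
δ_res = (-2.266 + 1000) × 1.006811 − 1000 = 1004.530 − 1000 = 4.53 permil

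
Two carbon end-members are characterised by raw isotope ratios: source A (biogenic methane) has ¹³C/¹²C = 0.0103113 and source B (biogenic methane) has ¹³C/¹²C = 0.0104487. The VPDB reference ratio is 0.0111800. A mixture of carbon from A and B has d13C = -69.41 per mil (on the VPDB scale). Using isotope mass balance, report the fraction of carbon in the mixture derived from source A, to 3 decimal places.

0.325

δ_A = (0.0103113/0.0111800 − 1)×1000 = (0.922299 − 1)×1000 = -77.701 per mil
δ_B = (0.0104487/0.0111800 − 1)×1000 = (0.934589 − 1)×1000 = -65.411 per mil
f_A = (δ_mix − δ_B)/(δ_A − δ_B) = (-69.41 − (-65.411))/(-77.701 − (-65.411))
f_A = -3.999 / -12.290 = 0.3254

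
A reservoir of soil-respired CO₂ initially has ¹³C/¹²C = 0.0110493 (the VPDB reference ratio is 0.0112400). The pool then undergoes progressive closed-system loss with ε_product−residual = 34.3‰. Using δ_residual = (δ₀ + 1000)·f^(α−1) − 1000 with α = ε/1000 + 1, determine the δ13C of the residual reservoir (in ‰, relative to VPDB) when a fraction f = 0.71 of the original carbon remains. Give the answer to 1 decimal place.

δ₀ = (0.0110493/0.0112400 − 1)×1000 = (0.983034 − 1)×1000 = -16.966‰
α − 1 = ε/1000 = 0.0343
f^(α−1) = 0.71^(0.0343) = 0.988321
δ_res = (-16.966 + 1000) × 0.988321 − 1000 = 971.553 − 1000 = -28.45‰

-28.4‰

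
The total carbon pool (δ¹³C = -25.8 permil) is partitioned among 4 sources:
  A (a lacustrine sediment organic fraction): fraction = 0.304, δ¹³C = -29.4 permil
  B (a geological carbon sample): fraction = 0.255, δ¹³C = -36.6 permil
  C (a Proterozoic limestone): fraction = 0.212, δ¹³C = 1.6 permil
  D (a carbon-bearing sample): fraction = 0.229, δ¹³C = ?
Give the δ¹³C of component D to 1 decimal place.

Isotope mass balance: δ_bulk = Σ fᵢ·δᵢ.
-25.8 = 0.304×(-29.4) + 0.255×(-36.6) + 0.212×(1.6) + 0.229×δ_D
0.229·δ_D = -25.8 − (-17.931) = -7.869
δ_D = -7.869 / 0.229 = -34.36 permil

-34.4 permil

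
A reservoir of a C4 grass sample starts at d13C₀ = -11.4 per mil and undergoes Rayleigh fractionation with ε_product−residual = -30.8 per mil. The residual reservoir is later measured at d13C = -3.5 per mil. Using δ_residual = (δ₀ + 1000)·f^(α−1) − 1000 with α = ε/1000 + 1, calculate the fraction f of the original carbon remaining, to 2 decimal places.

0.77

α − 1 = ε/1000 = -0.0308
(δ_res + 1000)/(δ₀ + 1000) = (-3.5 + 1000)/(-11.4 + 1000) = 996.5/988.6 = 1.007991
f = 1.007991^(1/-0.0308) = exp(ln(1.007991)/-0.0308) = exp(0.00796/-0.0308)
f = exp(-0.2584) = 0.7723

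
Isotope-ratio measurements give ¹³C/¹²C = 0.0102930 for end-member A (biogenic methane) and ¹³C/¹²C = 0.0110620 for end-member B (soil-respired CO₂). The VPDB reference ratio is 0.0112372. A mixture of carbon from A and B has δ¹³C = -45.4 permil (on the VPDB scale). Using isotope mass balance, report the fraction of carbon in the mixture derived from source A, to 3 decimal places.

0.436

δ_A = (0.0102930/0.0112372 − 1)×1000 = (0.915976 − 1)×1000 = -84.024 permil
δ_B = (0.0110620/0.0112372 − 1)×1000 = (0.984409 − 1)×1000 = -15.591 permil
f_A = (δ_mix − δ_B)/(δ_A − δ_B) = (-45.4 − (-15.591))/(-84.024 − (-15.591))
f_A = -29.809 / -68.433 = 0.4356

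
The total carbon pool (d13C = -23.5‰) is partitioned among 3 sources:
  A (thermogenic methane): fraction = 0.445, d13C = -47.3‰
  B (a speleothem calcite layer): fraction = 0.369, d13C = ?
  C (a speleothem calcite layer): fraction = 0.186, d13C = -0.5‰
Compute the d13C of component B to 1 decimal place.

Isotope mass balance: δ_bulk = Σ fᵢ·δᵢ.
-23.5 = 0.445×(-47.3) + 0.369×δ_B + 0.186×(-0.5)
0.369·δ_B = -23.5 − (-21.142) = -2.358
δ_B = -2.358 / 0.369 = -6.39‰

-6.4‰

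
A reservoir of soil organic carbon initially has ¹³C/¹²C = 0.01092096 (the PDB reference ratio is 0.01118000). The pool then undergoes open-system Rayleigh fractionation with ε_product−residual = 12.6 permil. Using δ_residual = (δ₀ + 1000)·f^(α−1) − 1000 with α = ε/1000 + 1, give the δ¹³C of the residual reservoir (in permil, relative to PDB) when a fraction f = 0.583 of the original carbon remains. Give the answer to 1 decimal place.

δ₀ = (0.01092096/0.01118000 − 1)×1000 = (0.976830 − 1)×1000 = -23.170 permil
α − 1 = ε/1000 = 0.0126
f^(α−1) = 0.583^(0.0126) = 0.993224
δ_res = (-23.170 + 1000) × 0.993224 − 1000 = 970.212 − 1000 = -29.79 permil

-29.8 permil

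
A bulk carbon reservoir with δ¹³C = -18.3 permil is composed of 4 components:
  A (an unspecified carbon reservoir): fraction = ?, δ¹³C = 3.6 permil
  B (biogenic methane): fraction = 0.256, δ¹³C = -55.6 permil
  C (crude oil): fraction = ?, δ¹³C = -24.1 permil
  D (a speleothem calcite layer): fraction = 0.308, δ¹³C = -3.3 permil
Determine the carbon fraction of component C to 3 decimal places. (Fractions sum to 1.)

Let f_C and f_A be the unknown fractions; fractions sum to 1 so f_C + f_A = 0.436.
Mass balance: Σ fᵢ·δᵢ = δ_bulk ⇒ f_C·(-24.1) + f_A·(3.6) = -18.3 − (-15.250) = -3.050
Substitute f_A = 0.436 − f_C:
f_C·(-24.1 − 3.6) = -3.050 − 0.436×(3.6) = -4.620
f_C = -4.620 / -27.7 = 0.1668

0.167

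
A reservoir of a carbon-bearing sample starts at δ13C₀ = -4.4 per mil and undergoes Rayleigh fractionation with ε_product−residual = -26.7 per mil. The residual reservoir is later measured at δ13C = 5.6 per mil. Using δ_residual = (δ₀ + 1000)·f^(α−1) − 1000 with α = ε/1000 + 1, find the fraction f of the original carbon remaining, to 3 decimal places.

α − 1 = ε/1000 = -0.0267
(δ_res + 1000)/(δ₀ + 1000) = (5.6 + 1000)/(-4.4 + 1000) = 1005.6/995.6 = 1.010044
f = 1.010044^(1/-0.0267) = exp(ln(1.010044)/-0.0267) = exp(0.00999/-0.0267)
f = exp(-0.3743) = 0.6878

0.688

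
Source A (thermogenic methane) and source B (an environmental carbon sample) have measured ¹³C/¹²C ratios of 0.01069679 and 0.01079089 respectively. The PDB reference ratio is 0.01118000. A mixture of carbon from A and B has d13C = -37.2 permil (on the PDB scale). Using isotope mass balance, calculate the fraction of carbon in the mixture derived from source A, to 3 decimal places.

δ_A = (0.01069679/0.01118000 − 1)×1000 = (0.956779 − 1)×1000 = -43.221 permil
δ_B = (0.01079089/0.01118000 − 1)×1000 = (0.965196 − 1)×1000 = -34.804 permil
f_A = (δ_mix − δ_B)/(δ_A − δ_B) = (-37.2 − (-34.804))/(-43.221 − (-34.804))
f_A = -2.396 / -8.417 = 0.2847

0.285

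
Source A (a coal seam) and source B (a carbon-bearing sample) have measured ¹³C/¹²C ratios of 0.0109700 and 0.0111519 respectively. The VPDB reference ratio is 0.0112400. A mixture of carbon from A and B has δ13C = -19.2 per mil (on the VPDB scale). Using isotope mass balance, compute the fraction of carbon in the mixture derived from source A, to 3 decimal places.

δ_A = (0.0109700/0.0112400 − 1)×1000 = (0.975979 − 1)×1000 = -24.021 per mil
δ_B = (0.0111519/0.0112400 − 1)×1000 = (0.992162 − 1)×1000 = -7.838 per mil
f_A = (δ_mix − δ_B)/(δ_A − δ_B) = (-19.2 − (-7.838))/(-24.021 − (-7.838))
f_A = -11.362 / -16.183 = 0.7021

0.702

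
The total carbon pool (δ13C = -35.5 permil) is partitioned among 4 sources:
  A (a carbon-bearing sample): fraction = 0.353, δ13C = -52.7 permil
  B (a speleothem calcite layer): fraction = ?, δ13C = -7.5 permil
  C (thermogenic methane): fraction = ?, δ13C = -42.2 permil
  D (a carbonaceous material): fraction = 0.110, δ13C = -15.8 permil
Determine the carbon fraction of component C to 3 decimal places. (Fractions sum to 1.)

0.321

Let f_C and f_B be the unknown fractions; fractions sum to 1 so f_C + f_B = 0.537.
Mass balance: Σ fᵢ·δᵢ = δ_bulk ⇒ f_C·(-42.2) + f_B·(-7.5) = -35.5 − (-20.341) = -15.159
Substitute f_B = 0.537 − f_C:
f_C·(-42.2 − -7.5) = -15.159 − 0.537×(-7.5) = -11.131
f_C = -11.131 / -34.7 = 0.3208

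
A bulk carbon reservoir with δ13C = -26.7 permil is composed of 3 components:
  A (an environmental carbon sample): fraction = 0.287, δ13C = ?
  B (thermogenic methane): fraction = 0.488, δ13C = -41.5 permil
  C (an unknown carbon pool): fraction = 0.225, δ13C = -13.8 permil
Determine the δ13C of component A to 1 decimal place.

Isotope mass balance: δ_bulk = Σ fᵢ·δᵢ.
-26.7 = 0.287×δ_A + 0.488×(-41.5) + 0.225×(-13.8)
0.287·δ_A = -26.7 − (-23.357) = -3.343
δ_A = -3.343 / 0.287 = -11.65 permil

-11.6 permil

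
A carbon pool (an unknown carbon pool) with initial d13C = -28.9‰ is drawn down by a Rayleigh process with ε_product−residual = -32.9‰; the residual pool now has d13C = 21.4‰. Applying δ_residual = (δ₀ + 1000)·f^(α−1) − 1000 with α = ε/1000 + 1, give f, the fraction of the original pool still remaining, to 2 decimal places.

α − 1 = ε/1000 = -0.0329
(δ_res + 1000)/(δ₀ + 1000) = (21.4 + 1000)/(-28.9 + 1000) = 1021.4/971.1 = 1.051797
f = 1.051797^(1/-0.0329) = exp(ln(1.051797)/-0.0329) = exp(0.05050/-0.0329)
f = exp(-1.5350) = 0.2155

0.22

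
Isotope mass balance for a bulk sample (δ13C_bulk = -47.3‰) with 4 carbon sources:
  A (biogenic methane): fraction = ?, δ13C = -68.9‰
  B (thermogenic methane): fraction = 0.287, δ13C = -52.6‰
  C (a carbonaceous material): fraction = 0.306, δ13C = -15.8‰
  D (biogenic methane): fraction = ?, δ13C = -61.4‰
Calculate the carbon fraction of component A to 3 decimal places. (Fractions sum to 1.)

0.317

Let f_A and f_D be the unknown fractions; fractions sum to 1 so f_A + f_D = 0.407.
Mass balance: Σ fᵢ·δᵢ = δ_bulk ⇒ f_A·(-68.9) + f_D·(-61.4) = -47.3 − (-19.931) = -27.369
Substitute f_D = 0.407 − f_A:
f_A·(-68.9 − -61.4) = -27.369 − 0.407×(-61.4) = -2.379
f_A = -2.379 / -7.5 = 0.3172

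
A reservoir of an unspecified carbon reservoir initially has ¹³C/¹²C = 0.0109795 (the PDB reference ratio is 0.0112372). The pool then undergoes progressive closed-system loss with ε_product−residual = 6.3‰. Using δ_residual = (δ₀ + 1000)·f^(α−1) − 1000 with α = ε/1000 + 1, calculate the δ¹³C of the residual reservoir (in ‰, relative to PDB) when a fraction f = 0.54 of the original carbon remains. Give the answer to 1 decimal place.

δ₀ = (0.0109795/0.0112372 − 1)×1000 = (0.977067 − 1)×1000 = -22.933‰
α − 1 = ε/1000 = 0.0063
f^(α−1) = 0.54^(0.0063) = 0.996126
δ_res = (-22.933 + 1000) × 0.996126 − 1000 = 973.282 − 1000 = -26.72‰

-26.7‰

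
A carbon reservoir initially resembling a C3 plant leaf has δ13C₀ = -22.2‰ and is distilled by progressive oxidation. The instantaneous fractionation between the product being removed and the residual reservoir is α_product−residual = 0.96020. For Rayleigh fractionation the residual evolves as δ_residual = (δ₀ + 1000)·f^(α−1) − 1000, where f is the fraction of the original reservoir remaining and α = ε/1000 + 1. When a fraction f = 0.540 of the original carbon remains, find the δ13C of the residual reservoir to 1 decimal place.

Rayleigh residual: δ_res = (δ₀ + 1000)·f^(α−1) − 1000
α − 1 = -0.03980
f^(α−1) = 0.540^(-0.03980) = 1.024827
δ_res = (-22.2 + 1000) × 1.024827 − 1000 = 1002.076 − 1000 = 2.08‰

2.1‰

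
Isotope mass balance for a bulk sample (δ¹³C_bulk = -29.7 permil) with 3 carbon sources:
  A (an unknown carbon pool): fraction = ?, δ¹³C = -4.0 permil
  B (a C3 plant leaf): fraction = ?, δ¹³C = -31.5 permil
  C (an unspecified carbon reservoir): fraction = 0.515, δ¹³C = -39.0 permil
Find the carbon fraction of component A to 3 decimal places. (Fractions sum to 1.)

0.206

Let f_A and f_B be the unknown fractions; fractions sum to 1 so f_A + f_B = 0.485.
Mass balance: Σ fᵢ·δᵢ = δ_bulk ⇒ f_A·(-4.0) + f_B·(-31.5) = -29.7 − (-20.085) = -9.615
Substitute f_B = 0.485 − f_A:
f_A·(-4.0 − -31.5) = -9.615 − 0.485×(-31.5) = 5.663
f_A = 5.663 / 27.5 = 0.2059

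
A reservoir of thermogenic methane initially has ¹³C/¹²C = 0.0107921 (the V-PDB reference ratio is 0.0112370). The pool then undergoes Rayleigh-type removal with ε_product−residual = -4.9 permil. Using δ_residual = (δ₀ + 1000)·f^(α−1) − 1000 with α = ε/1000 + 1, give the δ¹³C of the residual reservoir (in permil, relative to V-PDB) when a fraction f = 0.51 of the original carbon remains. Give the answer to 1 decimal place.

-36.4 permil

δ₀ = (0.0107921/0.0112370 − 1)×1000 = (0.960408 − 1)×1000 = -39.592 permil
α − 1 = ε/1000 = -0.0049
f^(α−1) = 0.51^(-0.0049) = 1.003305
δ_res = (-39.592 + 1000) × 1.003305 − 1000 = 963.582 − 1000 = -36.42 permil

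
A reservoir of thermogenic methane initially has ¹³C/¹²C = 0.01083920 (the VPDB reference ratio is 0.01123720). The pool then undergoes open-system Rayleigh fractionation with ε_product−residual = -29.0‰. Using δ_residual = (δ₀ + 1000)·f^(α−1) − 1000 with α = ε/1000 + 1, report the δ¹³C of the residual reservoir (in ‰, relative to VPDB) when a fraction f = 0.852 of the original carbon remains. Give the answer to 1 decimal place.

δ₀ = (0.01083920/0.01123720 − 1)×1000 = (0.964582 − 1)×1000 = -35.418‰
α − 1 = ε/1000 = -0.0290
f^(α−1) = 0.852^(-0.0290) = 1.004656
δ_res = (-35.418 + 1000) × 1.004656 − 1000 = 969.073 − 1000 = -30.93‰

-30.9‰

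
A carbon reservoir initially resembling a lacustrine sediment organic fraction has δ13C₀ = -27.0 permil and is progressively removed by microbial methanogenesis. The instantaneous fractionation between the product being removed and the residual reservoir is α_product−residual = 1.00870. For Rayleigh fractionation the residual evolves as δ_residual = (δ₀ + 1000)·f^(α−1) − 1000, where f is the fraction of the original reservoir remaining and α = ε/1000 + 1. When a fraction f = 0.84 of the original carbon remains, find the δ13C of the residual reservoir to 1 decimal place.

Rayleigh residual: δ_res = (δ₀ + 1000)·f^(α−1) − 1000
α − 1 = 0.00870
f^(α−1) = 0.84^(0.00870) = 0.998484
δ_res = (-27.0 + 1000) × 0.998484 − 1000 = 971.525 − 1000 = -28.47 permil

-28.5 permil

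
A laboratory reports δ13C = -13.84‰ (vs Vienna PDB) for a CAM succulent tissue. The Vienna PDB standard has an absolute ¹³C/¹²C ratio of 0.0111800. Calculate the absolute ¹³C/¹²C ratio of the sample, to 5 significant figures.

R_sample = R_standard × (δ13C/1000 + 1)
R_sample = 0.0111800 × (-13.84/1000 + 1) = 0.0111800 × 0.986160
R_sample = 0.0110253

0.011025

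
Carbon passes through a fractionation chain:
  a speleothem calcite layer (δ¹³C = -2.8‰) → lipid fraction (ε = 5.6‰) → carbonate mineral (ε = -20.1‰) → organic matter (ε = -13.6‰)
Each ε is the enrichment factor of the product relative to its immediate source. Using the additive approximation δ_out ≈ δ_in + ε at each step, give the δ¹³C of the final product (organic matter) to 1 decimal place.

step 1: δ ≈ -2.8 + (5.6) = 2.8‰
step 2: δ ≈ 2.8 + (-20.1) = -17.3‰
step 3: δ ≈ -17.3 + (-13.6) = -30.9‰

-30.9‰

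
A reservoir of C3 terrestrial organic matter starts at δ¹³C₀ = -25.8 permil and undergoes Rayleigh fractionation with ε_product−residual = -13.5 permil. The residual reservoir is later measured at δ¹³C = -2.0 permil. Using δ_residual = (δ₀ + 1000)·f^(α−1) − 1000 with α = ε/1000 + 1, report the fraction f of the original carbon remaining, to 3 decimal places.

α − 1 = ε/1000 = -0.0135
(δ_res + 1000)/(δ₀ + 1000) = (-2.0 + 1000)/(-25.8 + 1000) = 998.0/974.2 = 1.024430
f = 1.024430^(1/-0.0135) = exp(ln(1.024430)/-0.0135) = exp(0.02414/-0.0135)
f = exp(-1.7879) = 0.1673

0.167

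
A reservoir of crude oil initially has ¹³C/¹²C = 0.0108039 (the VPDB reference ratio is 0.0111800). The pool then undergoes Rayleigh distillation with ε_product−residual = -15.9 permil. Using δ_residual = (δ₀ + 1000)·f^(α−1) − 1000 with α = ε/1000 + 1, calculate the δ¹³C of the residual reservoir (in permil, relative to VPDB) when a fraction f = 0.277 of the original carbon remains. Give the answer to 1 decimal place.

δ₀ = (0.0108039/0.0111800 − 1)×1000 = (0.966360 − 1)×1000 = -33.640 permil
α − 1 = ε/1000 = -0.0159
f^(α−1) = 0.277^(-0.0159) = 1.020621
δ_res = (-33.640 + 1000) × 1.020621 − 1000 = 986.287 − 1000 = -13.71 permil

-13.7 permil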